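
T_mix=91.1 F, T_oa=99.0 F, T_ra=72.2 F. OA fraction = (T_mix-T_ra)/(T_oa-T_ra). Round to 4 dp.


frac = (91.1 - 72.2) / (99.0 - 72.2) = 0.7052

0.7052


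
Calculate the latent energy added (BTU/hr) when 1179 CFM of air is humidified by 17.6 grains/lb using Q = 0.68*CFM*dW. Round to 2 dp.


Q = 0.68 * 1179 * 17.6 = 14110.27 BTU/hr

14110.27 BTU/hr


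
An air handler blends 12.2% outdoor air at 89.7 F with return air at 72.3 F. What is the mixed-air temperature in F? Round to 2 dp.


T_mix = 72.3 + (12.2/100)*(89.7-72.3) = 74.42 F

74.42 F


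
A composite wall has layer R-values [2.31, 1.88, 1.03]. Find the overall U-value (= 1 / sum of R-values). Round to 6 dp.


R_total = 2.31 + 1.88 + 1.03 = 5.22
U = 1/5.22 = 0.191571

0.191571


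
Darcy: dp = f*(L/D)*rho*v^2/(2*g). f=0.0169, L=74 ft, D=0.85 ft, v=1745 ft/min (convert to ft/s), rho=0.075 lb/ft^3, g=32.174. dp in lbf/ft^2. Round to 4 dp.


v_fps = 1745/60 = 29.0833 ft/s
dp = 0.0169*(74/0.85)*0.075*29.0833^2/(2*32.174) = 1.4505 lbf/ft^2

1.4505 lbf/ft^2


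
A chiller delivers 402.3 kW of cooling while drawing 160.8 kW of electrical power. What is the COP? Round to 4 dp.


COP = 402.3 / 160.8 = 2.5019

2.5019


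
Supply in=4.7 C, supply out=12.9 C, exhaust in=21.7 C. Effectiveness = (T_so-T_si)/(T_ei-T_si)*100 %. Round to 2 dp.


eff = (12.9-4.7)/(21.7-4.7)*100 = 48.24 %

48.24 %


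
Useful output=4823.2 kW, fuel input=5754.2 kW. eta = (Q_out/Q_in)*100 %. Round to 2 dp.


eta = (4823.2/5754.2)*100 = 83.82 %

83.82 %


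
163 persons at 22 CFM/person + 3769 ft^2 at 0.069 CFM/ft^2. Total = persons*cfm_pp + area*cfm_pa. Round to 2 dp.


Total = 163*22 + 3769*0.069 = 3846.06 CFM

3846.06 CFM


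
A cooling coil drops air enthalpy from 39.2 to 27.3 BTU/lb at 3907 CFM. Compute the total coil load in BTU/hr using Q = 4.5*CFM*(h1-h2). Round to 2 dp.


Q = 4.5 * 3907 * (39.2 - 27.3) = 209219.85 BTU/hr

209219.85 BTU/hr


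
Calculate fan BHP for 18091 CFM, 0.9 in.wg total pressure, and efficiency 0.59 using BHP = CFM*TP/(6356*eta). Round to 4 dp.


BHP = 18091 * 0.9 / (6356 * 0.59) = 4.3418 hp

4.3418 hp


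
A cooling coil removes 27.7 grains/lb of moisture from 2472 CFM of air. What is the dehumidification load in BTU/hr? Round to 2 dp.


Q = 0.68 * 2472 * 27.7 = 46562.59 BTU/hr

46562.59 BTU/hr


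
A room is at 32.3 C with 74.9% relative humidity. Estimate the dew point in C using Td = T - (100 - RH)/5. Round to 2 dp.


Td = 32.3 - (100-74.9)/5 = 27.28 C

27.28 C


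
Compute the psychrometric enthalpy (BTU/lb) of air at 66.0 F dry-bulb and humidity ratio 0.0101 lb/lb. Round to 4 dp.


h = 0.24*66.0 + 0.0101*(1061+0.444*66.0) = 26.8521 BTU/lb

26.8521 BTU/lb


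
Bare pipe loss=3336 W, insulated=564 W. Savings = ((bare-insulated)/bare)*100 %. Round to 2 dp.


Savings = ((3336-564)/3336)*100 = 83.09 %

83.09 %


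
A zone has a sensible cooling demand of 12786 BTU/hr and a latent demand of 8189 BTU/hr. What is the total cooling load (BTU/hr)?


Qt = 12786 + 8189 = 20975 BTU/hr

20975 BTU/hr


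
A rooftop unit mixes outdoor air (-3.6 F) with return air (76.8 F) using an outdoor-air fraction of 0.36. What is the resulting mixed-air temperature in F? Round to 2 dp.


T_mix = 0.36*(-3.6) + 0.64*76.8 = 47.86 F

47.86 F


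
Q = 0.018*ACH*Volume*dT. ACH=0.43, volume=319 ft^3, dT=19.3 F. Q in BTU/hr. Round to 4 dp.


Q = 0.018 * 0.43 * 319 * 19.3 = 47.6529 BTU/hr

47.6529 BTU/hr


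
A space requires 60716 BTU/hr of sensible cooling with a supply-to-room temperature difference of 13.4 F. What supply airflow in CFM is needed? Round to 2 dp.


CFM = 60716 / (1.08 * 13.4) = 4195.41

4195.41 CFM


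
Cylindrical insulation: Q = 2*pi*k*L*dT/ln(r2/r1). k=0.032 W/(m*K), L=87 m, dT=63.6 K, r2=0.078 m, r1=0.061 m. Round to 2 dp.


Q = 2*pi*0.032*87*63.6/ln(0.078/0.061) = 4525.46 W

4525.46 W


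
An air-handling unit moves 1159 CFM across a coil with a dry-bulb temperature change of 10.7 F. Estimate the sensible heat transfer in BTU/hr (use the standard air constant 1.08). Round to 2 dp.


Q = 1.08 * 1159 * 10.7 = 13393.40 BTU/hr

13393.40 BTU/hr


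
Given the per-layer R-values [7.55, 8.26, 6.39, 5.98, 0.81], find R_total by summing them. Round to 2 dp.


R_total = 7.55 + 8.26 + 6.39 + 5.98 + 0.81 = 28.99

28.99


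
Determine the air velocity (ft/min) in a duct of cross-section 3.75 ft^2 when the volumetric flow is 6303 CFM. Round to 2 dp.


V = 6303 / 3.75 = 1680.80 ft/min

1680.80 ft/min


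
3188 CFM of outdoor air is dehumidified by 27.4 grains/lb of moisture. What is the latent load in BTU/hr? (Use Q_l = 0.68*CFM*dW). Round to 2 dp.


Q = 0.68 * 3188 * 27.4 = 59398.82 BTU/hr

59398.82 BTU/hr


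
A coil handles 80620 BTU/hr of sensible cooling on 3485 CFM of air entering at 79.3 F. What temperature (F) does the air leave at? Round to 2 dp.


dT = 80620/(1.08*3485) = 21.4198
T_leave = 79.3 - 21.4198 = 57.88 F

57.88 F


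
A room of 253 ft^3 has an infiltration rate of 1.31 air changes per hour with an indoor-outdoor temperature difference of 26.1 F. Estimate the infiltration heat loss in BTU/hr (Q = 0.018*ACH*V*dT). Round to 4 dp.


Q = 0.018 * 1.31 * 253 * 26.1 = 155.7058 BTU/hr

155.7058 BTU/hr


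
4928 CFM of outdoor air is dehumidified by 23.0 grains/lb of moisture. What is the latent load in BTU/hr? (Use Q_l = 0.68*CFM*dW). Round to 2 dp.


Q = 0.68 * 4928 * 23.0 = 77073.92 BTU/hr

77073.92 BTU/hr


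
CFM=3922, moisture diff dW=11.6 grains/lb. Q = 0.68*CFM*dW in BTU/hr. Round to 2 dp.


Q = 0.68 * 3922 * 11.6 = 30936.74 BTU/hr

30936.74 BTU/hr


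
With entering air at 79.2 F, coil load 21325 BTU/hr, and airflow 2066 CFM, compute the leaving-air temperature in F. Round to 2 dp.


dT = 21325/(1.08*2066) = 9.5573
T_leave = 79.2 - 9.5573 = 69.64 F

69.64 F


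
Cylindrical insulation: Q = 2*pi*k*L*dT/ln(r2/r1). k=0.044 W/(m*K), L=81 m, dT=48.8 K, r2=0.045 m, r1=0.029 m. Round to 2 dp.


Q = 2*pi*0.044*81*48.8/ln(0.045/0.029) = 2487.20 W

2487.20 W


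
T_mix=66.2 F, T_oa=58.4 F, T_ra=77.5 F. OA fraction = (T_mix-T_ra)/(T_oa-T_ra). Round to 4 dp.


frac = (66.2 - 77.5) / (58.4 - 77.5) = 0.5916

0.5916


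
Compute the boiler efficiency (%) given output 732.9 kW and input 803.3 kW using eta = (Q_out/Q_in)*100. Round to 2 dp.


eta = (732.9/803.3)*100 = 91.24 %

91.24 %


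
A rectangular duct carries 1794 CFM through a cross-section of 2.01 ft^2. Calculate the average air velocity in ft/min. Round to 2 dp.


V = 1794 / 2.01 = 892.54 ft/min

892.54 ft/min


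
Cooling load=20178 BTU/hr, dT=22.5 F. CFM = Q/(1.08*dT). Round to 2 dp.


CFM = 20178 / (1.08 * 22.5) = 830.37

830.37 CFM


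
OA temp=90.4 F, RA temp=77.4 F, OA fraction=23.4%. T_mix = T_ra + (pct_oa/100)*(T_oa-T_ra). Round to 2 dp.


T_mix = 77.4 + (23.4/100)*(90.4-77.4) = 80.44 F

80.44 F


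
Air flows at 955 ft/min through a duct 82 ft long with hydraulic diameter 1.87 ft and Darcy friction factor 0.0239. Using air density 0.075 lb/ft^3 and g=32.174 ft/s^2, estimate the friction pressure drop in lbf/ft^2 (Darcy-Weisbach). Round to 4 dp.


v_fps = 955/60 = 15.9167 ft/s
dp = 0.0239*(82/1.87)*0.075*15.9167^2/(2*32.174) = 0.3095 lbf/ft^2

0.3095 lbf/ft^2


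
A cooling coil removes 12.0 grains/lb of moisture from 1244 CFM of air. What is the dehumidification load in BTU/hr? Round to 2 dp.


Q = 0.68 * 1244 * 12.0 = 10151.04 BTU/hr

10151.04 BTU/hr


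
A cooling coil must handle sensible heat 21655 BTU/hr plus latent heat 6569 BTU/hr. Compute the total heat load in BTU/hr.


Qt = 21655 + 6569 = 28224 BTU/hr

28224 BTU/hr


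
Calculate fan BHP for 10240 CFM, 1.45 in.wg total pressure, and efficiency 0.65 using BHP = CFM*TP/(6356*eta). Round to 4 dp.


BHP = 10240 * 1.45 / (6356 * 0.65) = 3.5939 hp

3.5939 hp


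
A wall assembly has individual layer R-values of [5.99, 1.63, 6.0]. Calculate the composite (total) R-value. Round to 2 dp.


R_total = 5.99 + 1.63 + 6.0 = 13.62

13.62


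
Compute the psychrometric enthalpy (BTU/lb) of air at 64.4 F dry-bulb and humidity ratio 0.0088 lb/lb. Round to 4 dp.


h = 0.24*64.4 + 0.0088*(1061+0.444*64.4) = 25.0444 BTU/lb

25.0444 BTU/lb


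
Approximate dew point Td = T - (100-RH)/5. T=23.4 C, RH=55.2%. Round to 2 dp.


Td = 23.4 - (100-55.2)/5 = 14.44 C

14.44 C


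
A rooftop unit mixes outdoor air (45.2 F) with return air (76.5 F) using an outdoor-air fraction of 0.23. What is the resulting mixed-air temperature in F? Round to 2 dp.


T_mix = 0.23*45.2 + 0.77*76.5 = 69.30 F

69.30 F


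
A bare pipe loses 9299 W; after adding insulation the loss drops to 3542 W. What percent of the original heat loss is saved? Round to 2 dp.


Savings = ((9299-3542)/9299)*100 = 61.91 %

61.91 %


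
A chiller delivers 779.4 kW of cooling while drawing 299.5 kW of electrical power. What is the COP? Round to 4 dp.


COP = 779.4 / 299.5 = 2.6023

2.6023


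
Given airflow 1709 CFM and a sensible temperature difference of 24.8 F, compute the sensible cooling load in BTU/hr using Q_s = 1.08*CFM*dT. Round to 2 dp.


Q = 1.08 * 1709 * 24.8 = 45773.86 BTU/hr

45773.86 BTU/hr


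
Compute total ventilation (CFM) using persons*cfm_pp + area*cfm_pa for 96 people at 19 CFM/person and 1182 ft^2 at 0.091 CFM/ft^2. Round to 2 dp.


Total = 96*19 + 1182*0.091 = 1931.56 CFM

1931.56 CFM


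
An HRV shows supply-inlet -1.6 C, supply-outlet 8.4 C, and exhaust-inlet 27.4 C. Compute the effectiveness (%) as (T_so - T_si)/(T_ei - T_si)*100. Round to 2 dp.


eff = (8.4-(-1.6))/(27.4-(-1.6))*100 = 34.48 %

34.48 %


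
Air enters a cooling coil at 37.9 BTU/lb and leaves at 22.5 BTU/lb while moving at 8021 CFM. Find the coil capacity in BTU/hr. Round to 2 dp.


Q = 4.5 * 8021 * (37.9 - 22.5) = 555855.30 BTU/hr

555855.30 BTU/hr


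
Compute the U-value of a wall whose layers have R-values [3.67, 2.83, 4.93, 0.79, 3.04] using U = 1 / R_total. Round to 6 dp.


R_total = 3.67 + 2.83 + 4.93 + 0.79 + 3.04 = 15.26
U = 1/15.26 = 0.065531

0.065531


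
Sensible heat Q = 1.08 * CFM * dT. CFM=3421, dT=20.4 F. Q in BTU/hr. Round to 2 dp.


Q = 1.08 * 3421 * 20.4 = 75371.47 BTU/hr

75371.47 BTU/hr


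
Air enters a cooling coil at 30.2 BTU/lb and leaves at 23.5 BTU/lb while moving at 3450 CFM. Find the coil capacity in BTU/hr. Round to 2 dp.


Q = 4.5 * 3450 * (30.2 - 23.5) = 104017.50 BTU/hr

104017.50 BTU/hr


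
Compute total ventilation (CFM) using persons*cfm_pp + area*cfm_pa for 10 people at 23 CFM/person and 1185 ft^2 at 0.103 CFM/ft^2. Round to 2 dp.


Total = 10*23 + 1185*0.103 = 352.06 CFM

352.06 CFM


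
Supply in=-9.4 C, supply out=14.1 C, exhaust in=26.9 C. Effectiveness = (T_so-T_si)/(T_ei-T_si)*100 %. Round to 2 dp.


eff = (14.1-(-9.4))/(26.9-(-9.4))*100 = 64.74 %

64.74 %


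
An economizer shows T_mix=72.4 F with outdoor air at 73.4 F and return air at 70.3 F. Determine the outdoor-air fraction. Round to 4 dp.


frac = (72.4 - 70.3) / (73.4 - 70.3) = 0.6774

0.6774


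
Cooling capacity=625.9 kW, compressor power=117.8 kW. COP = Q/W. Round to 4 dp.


COP = 625.9 / 117.8 = 5.3132

5.3132


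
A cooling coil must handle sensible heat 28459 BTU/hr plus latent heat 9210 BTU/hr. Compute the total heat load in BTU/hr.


Qt = 28459 + 9210 = 37669 BTU/hr

37669 BTU/hr


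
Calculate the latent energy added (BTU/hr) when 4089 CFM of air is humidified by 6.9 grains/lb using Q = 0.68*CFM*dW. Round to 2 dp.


Q = 0.68 * 4089 * 6.9 = 19185.59 BTU/hr

19185.59 BTU/hr


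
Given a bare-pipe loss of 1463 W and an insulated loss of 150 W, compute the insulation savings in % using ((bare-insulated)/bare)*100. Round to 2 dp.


Savings = ((1463-150)/1463)*100 = 89.75 %

89.75 %


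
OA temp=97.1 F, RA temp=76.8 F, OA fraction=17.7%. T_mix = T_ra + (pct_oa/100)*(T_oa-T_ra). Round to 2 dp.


T_mix = 76.8 + (17.7/100)*(97.1-76.8) = 80.39 F

80.39 F


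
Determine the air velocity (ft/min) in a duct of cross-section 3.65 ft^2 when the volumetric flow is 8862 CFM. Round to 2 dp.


V = 8862 / 3.65 = 2427.95 ft/min

2427.95 ft/min


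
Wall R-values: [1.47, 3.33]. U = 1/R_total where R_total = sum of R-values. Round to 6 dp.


R_total = 1.47 + 3.33 = 4.80
U = 1/4.80 = 0.208333

0.208333


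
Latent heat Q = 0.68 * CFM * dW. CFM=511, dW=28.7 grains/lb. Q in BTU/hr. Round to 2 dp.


Q = 0.68 * 511 * 28.7 = 9972.68 BTU/hr

9972.68 BTU/hr


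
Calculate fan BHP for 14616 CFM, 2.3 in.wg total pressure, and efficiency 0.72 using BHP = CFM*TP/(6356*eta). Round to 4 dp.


BHP = 14616 * 2.3 / (6356 * 0.72) = 7.3458 hp

7.3458 hp


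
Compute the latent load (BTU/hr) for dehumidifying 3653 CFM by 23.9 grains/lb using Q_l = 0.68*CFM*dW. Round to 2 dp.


Q = 0.68 * 3653 * 23.9 = 59368.56 BTU/hr

59368.56 BTU/hr


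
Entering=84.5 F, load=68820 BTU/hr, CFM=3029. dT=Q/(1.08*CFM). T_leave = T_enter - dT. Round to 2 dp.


dT = 68820/(1.08*3029) = 21.0374
T_leave = 84.5 - 21.0374 = 63.46 F

63.46 F


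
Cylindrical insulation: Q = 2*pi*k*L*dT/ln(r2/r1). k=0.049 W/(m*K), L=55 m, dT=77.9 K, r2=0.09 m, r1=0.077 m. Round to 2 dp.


Q = 2*pi*0.049*55*77.9/ln(0.09/0.077) = 8455.51 W

8455.51 W


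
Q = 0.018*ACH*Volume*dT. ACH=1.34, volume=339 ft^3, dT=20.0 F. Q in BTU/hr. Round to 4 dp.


Q = 0.018 * 1.34 * 339 * 20.0 = 163.5336 BTU/hr

163.5336 BTU/hr


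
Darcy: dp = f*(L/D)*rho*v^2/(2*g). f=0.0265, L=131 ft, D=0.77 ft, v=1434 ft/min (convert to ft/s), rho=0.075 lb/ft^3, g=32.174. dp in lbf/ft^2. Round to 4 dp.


v_fps = 1434/60 = 23.9 ft/s
dp = 0.0265*(131/0.77)*0.075*23.9^2/(2*32.174) = 3.0016 lbf/ft^2

3.0016 lbf/ft^2


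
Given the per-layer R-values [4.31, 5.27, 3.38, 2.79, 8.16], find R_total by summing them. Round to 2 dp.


R_total = 4.31 + 5.27 + 3.38 + 2.79 + 8.16 = 23.91

23.91


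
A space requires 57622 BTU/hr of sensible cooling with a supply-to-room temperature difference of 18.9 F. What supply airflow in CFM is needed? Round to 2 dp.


CFM = 57622 / (1.08 * 18.9) = 2822.95

2822.95 CFM


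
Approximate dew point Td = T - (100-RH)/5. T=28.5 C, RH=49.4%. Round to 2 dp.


Td = 28.5 - (100-49.4)/5 = 18.38 C

18.38 C


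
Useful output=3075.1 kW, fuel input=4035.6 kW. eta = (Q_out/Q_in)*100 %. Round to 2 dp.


eta = (3075.1/4035.6)*100 = 76.20 %

76.20 %


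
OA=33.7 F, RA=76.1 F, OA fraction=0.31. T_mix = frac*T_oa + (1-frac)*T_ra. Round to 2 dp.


T_mix = 0.31*33.7 + 0.69*76.1 = 62.96 F

62.96 F


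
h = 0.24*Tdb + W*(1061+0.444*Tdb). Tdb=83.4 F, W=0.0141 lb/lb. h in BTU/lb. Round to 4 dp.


h = 0.24*83.4 + 0.0141*(1061+0.444*83.4) = 35.4982 BTU/lb

35.4982 BTU/lb


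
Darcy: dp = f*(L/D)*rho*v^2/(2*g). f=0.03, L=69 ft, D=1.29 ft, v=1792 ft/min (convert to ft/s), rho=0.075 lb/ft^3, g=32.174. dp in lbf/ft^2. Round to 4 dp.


v_fps = 1792/60 = 29.8667 ft/s
dp = 0.03*(69/1.29)*0.075*29.8667^2/(2*32.174) = 1.6683 lbf/ft^2

1.6683 lbf/ft^2


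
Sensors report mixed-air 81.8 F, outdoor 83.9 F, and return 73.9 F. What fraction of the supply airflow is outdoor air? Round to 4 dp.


frac = (81.8 - 73.9) / (83.9 - 73.9) = 0.7900

0.7900


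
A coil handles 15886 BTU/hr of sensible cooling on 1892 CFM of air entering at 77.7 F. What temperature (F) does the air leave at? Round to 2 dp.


dT = 15886/(1.08*1892) = 7.7744
T_leave = 77.7 - 7.7744 = 69.93 F

69.93 F


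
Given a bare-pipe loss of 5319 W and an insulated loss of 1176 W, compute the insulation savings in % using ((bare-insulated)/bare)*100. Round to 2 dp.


Savings = ((5319-1176)/5319)*100 = 77.89 %

77.89 %


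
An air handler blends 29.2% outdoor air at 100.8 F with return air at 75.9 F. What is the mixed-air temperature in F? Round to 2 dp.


T_mix = 75.9 + (29.2/100)*(100.8-75.9) = 83.17 F

83.17 F


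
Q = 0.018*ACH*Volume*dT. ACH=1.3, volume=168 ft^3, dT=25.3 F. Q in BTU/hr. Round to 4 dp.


Q = 0.018 * 1.3 * 168 * 25.3 = 99.4594 BTU/hr

99.4594 BTU/hr


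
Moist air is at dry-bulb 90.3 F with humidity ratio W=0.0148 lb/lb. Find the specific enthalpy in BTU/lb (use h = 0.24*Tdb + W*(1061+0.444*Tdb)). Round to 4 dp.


h = 0.24*90.3 + 0.0148*(1061+0.444*90.3) = 37.9682 BTU/lb

37.9682 BTU/lb


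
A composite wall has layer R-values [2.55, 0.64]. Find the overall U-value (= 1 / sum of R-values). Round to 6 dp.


R_total = 2.55 + 0.64 = 3.19
U = 1/3.19 = 0.313480

0.313480


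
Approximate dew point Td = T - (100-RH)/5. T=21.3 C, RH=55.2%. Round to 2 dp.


Td = 21.3 - (100-55.2)/5 = 12.34 C

12.34 C


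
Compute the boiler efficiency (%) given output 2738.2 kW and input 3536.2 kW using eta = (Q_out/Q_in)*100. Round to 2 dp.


eta = (2738.2/3536.2)*100 = 77.43 %

77.43 %


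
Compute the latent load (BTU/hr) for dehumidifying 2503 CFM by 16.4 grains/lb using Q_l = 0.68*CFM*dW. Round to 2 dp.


Q = 0.68 * 2503 * 16.4 = 27913.46 BTU/hr

27913.46 BTU/hr


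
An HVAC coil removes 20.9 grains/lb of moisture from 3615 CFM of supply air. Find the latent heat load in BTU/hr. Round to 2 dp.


Q = 0.68 * 3615 * 20.9 = 51376.38 BTU/hr

51376.38 BTU/hr


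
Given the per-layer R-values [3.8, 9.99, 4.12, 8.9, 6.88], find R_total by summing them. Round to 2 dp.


R_total = 3.8 + 9.99 + 4.12 + 8.9 + 6.88 = 33.69

33.69


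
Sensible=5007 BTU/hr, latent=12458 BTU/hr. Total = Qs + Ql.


Qt = 5007 + 12458 = 17465 BTU/hr

17465 BTU/hr


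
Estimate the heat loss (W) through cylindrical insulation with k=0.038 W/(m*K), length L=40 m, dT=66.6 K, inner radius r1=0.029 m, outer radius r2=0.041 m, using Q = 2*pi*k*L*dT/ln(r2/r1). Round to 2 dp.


Q = 2*pi*0.038*40*66.6/ln(0.041/0.029) = 1836.86 W

1836.86 W


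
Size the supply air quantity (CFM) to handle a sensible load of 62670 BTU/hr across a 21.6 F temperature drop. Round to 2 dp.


CFM = 62670 / (1.08 * 21.6) = 2686.47

2686.47 CFM


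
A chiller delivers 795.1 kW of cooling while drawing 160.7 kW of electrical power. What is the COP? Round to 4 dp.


COP = 795.1 / 160.7 = 4.9477

4.9477


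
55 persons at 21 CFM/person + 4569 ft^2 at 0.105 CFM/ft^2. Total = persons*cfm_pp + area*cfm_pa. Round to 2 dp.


Total = 55*21 + 4569*0.105 = 1634.75 CFM

1634.75 CFM


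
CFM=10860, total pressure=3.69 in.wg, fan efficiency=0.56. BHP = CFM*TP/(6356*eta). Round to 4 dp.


BHP = 10860 * 3.69 / (6356 * 0.56) = 11.2586 hp

11.2586 hp


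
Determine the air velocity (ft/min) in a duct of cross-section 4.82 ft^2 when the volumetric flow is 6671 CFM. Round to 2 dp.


V = 6671 / 4.82 = 1384.02 ft/min

1384.02 ft/min


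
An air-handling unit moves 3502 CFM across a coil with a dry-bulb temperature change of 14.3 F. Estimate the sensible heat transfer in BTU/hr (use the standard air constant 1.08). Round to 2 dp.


Q = 1.08 * 3502 * 14.3 = 54084.89 BTU/hr

54084.89 BTU/hr


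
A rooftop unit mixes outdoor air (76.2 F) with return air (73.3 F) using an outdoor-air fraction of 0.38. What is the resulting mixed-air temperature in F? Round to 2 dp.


T_mix = 0.38*76.2 + 0.62*73.3 = 74.40 F

74.40 F


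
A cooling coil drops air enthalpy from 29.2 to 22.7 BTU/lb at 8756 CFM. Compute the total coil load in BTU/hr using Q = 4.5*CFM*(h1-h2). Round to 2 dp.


Q = 4.5 * 8756 * (29.2 - 22.7) = 256113.00 BTU/hr

256113.00 BTU/hr


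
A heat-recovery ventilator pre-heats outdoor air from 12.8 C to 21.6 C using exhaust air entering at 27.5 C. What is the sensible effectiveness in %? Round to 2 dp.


eff = (21.6-12.8)/(27.5-12.8)*100 = 59.86 %

59.86 %


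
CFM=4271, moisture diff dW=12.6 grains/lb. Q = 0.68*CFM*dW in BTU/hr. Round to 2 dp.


Q = 0.68 * 4271 * 12.6 = 36593.93 BTU/hr

36593.93 BTU/hr


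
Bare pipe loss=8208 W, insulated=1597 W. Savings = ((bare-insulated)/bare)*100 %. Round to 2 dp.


Savings = ((8208-1597)/8208)*100 = 80.54 %

80.54 %


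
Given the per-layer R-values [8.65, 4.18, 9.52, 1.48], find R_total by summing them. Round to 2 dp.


R_total = 8.65 + 4.18 + 9.52 + 1.48 = 23.83

23.83


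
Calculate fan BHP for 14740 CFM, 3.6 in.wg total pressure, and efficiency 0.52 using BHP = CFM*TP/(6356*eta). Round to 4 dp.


BHP = 14740 * 3.6 / (6356 * 0.52) = 16.0551 hp

16.0551 hp


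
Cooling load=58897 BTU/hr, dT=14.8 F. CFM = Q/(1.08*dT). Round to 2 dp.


CFM = 58897 / (1.08 * 14.8) = 3684.75

3684.75 CFM


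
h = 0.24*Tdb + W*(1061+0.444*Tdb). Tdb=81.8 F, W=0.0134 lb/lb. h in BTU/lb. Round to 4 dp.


h = 0.24*81.8 + 0.0134*(1061+0.444*81.8) = 34.3361 BTU/lb

34.3361 BTU/lb


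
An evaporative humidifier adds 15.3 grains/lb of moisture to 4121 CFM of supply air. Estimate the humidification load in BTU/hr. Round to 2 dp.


Q = 0.68 * 4121 * 15.3 = 42874.88 BTU/hr

42874.88 BTU/hr


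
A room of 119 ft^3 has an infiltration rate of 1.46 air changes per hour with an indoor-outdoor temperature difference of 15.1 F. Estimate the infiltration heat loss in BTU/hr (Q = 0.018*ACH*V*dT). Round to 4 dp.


Q = 0.018 * 1.46 * 119 * 15.1 = 47.2225 BTU/hr

47.2225 BTU/hr


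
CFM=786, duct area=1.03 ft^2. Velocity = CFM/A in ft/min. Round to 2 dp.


V = 786 / 1.03 = 763.11 ft/min

763.11 ft/min


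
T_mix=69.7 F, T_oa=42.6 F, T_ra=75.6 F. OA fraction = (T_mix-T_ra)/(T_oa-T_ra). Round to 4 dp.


frac = (69.7 - 75.6) / (42.6 - 75.6) = 0.1788

0.1788


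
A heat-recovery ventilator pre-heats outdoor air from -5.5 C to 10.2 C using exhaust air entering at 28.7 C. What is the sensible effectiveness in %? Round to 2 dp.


eff = (10.2-(-5.5))/(28.7-(-5.5))*100 = 45.91 %

45.91 %


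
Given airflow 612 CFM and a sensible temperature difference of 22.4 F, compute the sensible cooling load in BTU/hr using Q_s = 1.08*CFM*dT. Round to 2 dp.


Q = 1.08 * 612 * 22.4 = 14805.50 BTU/hr

14805.50 BTU/hr


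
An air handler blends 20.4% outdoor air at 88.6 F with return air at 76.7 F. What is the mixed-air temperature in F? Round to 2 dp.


T_mix = 76.7 + (20.4/100)*(88.6-76.7) = 79.13 F

79.13 F


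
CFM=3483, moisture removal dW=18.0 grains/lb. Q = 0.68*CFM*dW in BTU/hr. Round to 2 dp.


Q = 0.68 * 3483 * 18.0 = 42631.92 BTU/hr

42631.92 BTU/hr


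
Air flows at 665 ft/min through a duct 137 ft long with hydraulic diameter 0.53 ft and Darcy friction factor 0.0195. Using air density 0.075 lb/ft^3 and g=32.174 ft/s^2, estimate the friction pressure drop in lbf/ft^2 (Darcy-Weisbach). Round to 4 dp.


v_fps = 665/60 = 11.0833 ft/s
dp = 0.0195*(137/0.53)*0.075*11.0833^2/(2*32.174) = 0.7217 lbf/ft^2

0.7217 lbf/ft^2


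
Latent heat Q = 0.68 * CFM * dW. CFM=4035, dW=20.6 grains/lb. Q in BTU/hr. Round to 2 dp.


Q = 0.68 * 4035 * 20.6 = 56522.28 BTU/hr

56522.28 BTU/hr


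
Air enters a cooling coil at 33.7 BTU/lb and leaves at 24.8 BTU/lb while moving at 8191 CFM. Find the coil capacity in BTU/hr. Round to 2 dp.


Q = 4.5 * 8191 * (33.7 - 24.8) = 328049.55 BTU/hr

328049.55 BTU/hr


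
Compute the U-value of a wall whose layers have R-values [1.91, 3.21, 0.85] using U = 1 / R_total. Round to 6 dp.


R_total = 1.91 + 3.21 + 0.85 = 5.97
U = 1/5.97 = 0.167504

0.167504


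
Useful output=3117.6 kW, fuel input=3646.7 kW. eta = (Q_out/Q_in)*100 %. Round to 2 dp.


eta = (3117.6/3646.7)*100 = 85.49 %

85.49 %


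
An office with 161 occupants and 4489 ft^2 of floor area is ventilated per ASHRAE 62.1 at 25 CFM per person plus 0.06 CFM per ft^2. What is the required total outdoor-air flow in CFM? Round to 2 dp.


Total = 161*25 + 4489*0.06 = 4294.34 CFM

4294.34 CFM


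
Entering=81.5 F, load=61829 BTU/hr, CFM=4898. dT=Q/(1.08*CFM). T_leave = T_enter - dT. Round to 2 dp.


dT = 61829/(1.08*4898) = 11.6883
T_leave = 81.5 - 11.6883 = 69.81 F

69.81 F


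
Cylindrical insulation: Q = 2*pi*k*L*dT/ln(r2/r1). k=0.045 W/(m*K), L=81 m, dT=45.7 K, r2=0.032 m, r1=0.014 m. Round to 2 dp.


Q = 2*pi*0.045*81*45.7/ln(0.032/0.014) = 1266.07 W

1266.07 W


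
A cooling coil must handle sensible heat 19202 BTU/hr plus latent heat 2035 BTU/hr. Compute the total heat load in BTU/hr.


Qt = 19202 + 2035 = 21237 BTU/hr

21237 BTU/hr


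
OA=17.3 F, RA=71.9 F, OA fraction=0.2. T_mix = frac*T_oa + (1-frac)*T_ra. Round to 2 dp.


T_mix = 0.2*17.3 + 0.8*71.9 = 60.98 F

60.98 F


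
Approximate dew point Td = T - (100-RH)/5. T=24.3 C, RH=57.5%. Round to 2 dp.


Td = 24.3 - (100-57.5)/5 = 15.80 C

15.80 C


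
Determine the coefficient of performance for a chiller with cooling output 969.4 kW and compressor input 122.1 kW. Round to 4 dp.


COP = 969.4 / 122.1 = 7.9394

7.9394


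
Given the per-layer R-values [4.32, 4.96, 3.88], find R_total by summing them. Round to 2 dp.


R_total = 4.32 + 4.96 + 3.88 = 13.16

13.16


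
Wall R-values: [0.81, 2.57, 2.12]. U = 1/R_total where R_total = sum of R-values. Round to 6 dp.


R_total = 0.81 + 2.57 + 2.12 = 5.50
U = 1/5.50 = 0.181818

0.181818


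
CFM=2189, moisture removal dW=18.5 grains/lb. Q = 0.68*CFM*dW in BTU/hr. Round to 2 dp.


Q = 0.68 * 2189 * 18.5 = 27537.62 BTU/hr

27537.62 BTU/hr


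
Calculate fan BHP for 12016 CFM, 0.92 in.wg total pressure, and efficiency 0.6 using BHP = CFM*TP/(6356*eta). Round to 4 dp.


BHP = 12016 * 0.92 / (6356 * 0.6) = 2.8988 hp

2.8988 hp


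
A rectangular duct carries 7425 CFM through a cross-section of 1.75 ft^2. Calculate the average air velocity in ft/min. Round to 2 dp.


V = 7425 / 1.75 = 4242.86 ft/min

4242.86 ft/min


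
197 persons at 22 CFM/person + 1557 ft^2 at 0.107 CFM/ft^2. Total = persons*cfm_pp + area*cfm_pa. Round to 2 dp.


Total = 197*22 + 1557*0.107 = 4500.60 CFM

4500.60 CFM


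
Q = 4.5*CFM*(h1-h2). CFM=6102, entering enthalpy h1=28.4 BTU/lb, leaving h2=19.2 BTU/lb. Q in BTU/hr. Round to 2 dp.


Q = 4.5 * 6102 * (28.4 - 19.2) = 252622.80 BTU/hr

252622.80 BTU/hr


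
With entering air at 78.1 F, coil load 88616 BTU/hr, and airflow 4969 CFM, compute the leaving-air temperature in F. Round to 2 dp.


dT = 88616/(1.08*4969) = 16.5127
T_leave = 78.1 - 16.5127 = 61.59 F

61.59 F


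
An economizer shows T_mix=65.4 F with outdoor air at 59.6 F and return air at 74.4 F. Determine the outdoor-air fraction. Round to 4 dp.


frac = (65.4 - 74.4) / (59.6 - 74.4) = 0.6081

0.6081


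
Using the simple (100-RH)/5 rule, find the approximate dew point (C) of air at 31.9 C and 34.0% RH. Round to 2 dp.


Td = 31.9 - (100-34.0)/5 = 18.70 C

18.70 C


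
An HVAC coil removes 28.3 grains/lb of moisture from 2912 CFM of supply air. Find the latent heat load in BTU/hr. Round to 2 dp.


Q = 0.68 * 2912 * 28.3 = 56038.53 BTU/hr

56038.53 BTU/hr


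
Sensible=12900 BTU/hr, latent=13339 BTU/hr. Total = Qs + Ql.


Qt = 12900 + 13339 = 26239 BTU/hr

26239 BTU/hr


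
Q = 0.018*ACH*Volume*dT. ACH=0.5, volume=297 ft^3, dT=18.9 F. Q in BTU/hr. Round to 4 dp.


Q = 0.018 * 0.5 * 297 * 18.9 = 50.5197 BTU/hr

50.5197 BTU/hr


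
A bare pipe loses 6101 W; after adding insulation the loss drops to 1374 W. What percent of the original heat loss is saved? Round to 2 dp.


Savings = ((6101-1374)/6101)*100 = 77.48 %

77.48 %


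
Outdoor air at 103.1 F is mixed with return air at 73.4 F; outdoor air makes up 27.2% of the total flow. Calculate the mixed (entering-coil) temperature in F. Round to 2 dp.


T_mix = 73.4 + (27.2/100)*(103.1-73.4) = 81.48 F

81.48 F


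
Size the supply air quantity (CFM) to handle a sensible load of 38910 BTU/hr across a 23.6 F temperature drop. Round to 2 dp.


CFM = 38910 / (1.08 * 23.6) = 1526.60

1526.60 CFM


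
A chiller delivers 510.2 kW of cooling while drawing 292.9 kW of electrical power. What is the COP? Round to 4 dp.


COP = 510.2 / 292.9 = 1.7419

1.7419


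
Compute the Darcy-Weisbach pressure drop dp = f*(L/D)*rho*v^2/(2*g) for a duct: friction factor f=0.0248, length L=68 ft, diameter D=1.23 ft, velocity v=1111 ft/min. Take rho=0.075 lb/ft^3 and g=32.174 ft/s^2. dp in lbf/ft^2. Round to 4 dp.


v_fps = 1111/60 = 18.5167 ft/s
dp = 0.0248*(68/1.23)*0.075*18.5167^2/(2*32.174) = 0.5479 lbf/ft^2

0.5479 lbf/ft^2


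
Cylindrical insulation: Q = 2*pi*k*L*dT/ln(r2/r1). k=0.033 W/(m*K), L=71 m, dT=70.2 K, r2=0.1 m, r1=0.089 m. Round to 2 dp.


Q = 2*pi*0.033*71*70.2/ln(0.1/0.089) = 8868.24 W

8868.24 W


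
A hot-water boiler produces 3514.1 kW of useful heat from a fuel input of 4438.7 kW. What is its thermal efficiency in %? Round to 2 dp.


eta = (3514.1/4438.7)*100 = 79.17 %

79.17 %


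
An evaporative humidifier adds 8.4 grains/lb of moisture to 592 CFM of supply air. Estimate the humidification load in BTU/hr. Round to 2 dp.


Q = 0.68 * 592 * 8.4 = 3381.50 BTU/hr

3381.50 BTU/hr


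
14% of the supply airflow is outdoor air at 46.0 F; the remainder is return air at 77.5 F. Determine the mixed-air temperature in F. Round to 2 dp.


T_mix = 0.14*46.0 + 0.86*77.5 = 73.09 F

73.09 F


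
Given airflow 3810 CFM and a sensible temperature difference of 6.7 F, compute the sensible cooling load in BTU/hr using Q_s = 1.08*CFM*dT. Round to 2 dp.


Q = 1.08 * 3810 * 6.7 = 27569.16 BTU/hr

27569.16 BTU/hr


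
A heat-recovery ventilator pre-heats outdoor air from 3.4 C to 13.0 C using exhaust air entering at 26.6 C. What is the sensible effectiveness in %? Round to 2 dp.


eff = (13.0-3.4)/(26.6-3.4)*100 = 41.38 %

41.38 %


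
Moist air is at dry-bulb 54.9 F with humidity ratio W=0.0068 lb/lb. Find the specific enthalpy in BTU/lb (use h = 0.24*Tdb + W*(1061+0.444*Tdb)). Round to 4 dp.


h = 0.24*54.9 + 0.0068*(1061+0.444*54.9) = 20.5566 BTU/lb

20.5566 BTU/lb


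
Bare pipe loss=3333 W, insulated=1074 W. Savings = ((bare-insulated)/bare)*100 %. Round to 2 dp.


Savings = ((3333-1074)/3333)*100 = 67.78 %

67.78 %


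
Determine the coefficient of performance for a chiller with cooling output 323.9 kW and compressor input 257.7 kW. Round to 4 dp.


COP = 323.9 / 257.7 = 1.2569

1.2569


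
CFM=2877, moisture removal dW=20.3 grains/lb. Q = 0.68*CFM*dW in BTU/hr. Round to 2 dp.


Q = 0.68 * 2877 * 20.3 = 39714.11 BTU/hr

39714.11 BTU/hr


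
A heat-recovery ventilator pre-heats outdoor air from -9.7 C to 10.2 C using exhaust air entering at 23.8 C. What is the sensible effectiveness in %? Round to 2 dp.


eff = (10.2-(-9.7))/(23.8-(-9.7))*100 = 59.40 %

59.40 %


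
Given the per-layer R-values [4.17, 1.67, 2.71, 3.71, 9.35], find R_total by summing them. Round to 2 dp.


R_total = 4.17 + 1.67 + 2.71 + 3.71 + 9.35 = 21.61

21.61


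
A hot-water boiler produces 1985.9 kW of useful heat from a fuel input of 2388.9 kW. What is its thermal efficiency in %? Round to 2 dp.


eta = (1985.9/2388.9)*100 = 83.13 %

83.13 %


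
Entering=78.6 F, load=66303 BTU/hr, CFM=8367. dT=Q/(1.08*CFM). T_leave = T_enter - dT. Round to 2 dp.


dT = 66303/(1.08*8367) = 7.3374
T_leave = 78.6 - 7.3374 = 71.26 F

71.26 F


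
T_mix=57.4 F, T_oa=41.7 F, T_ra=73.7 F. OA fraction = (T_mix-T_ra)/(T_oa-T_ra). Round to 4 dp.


frac = (57.4 - 73.7) / (41.7 - 73.7) = 0.5094

0.5094


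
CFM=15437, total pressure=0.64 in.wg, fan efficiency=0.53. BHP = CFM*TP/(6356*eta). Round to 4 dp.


BHP = 15437 * 0.64 / (6356 * 0.53) = 2.9328 hp

2.9328 hp


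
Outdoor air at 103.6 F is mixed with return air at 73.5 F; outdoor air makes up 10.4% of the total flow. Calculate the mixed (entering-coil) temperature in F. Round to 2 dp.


T_mix = 73.5 + (10.4/100)*(103.6-73.5) = 76.63 F

76.63 F


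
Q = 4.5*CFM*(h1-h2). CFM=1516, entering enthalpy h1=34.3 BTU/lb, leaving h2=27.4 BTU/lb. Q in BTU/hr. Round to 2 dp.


Q = 4.5 * 1516 * (34.3 - 27.4) = 47071.80 BTU/hr

47071.80 BTU/hr


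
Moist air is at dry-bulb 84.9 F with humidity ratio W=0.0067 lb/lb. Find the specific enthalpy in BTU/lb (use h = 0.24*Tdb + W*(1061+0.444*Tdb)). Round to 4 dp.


h = 0.24*84.9 + 0.0067*(1061+0.444*84.9) = 27.7373 BTU/lb

27.7373 BTU/lb


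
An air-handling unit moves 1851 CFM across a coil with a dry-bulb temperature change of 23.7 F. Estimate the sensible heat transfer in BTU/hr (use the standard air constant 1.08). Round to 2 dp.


Q = 1.08 * 1851 * 23.7 = 47378.20 BTU/hr

47378.20 BTU/hr


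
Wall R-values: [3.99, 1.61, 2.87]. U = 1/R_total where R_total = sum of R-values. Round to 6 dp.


R_total = 3.99 + 1.61 + 2.87 = 8.47
U = 1/8.47 = 0.118064

0.118064


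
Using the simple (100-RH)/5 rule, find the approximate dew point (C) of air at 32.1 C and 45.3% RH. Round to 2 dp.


Td = 32.1 - (100-45.3)/5 = 21.16 C

21.16 C


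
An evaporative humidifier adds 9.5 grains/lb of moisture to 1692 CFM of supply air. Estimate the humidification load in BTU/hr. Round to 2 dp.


Q = 0.68 * 1692 * 9.5 = 10930.32 BTU/hr

10930.32 BTU/hr


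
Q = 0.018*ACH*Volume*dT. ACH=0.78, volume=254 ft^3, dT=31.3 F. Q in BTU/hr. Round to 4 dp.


Q = 0.018 * 0.78 * 254 * 31.3 = 111.6208 BTU/hr

111.6208 BTU/hr


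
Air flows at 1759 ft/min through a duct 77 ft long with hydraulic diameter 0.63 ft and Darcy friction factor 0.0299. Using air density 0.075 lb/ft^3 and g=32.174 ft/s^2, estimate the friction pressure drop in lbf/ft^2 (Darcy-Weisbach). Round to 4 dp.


v_fps = 1759/60 = 29.3167 ft/s
dp = 0.0299*(77/0.63)*0.075*29.3167^2/(2*32.174) = 3.6608 lbf/ft^2

3.6608 lbf/ft^2


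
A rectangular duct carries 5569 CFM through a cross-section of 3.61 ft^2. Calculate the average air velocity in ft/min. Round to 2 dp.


V = 5569 / 3.61 = 1542.66 ft/min

1542.66 ft/min


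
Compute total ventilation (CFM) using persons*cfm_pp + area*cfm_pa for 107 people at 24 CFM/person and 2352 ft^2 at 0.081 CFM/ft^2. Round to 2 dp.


Total = 107*24 + 2352*0.081 = 2758.51 CFM

2758.51 CFM


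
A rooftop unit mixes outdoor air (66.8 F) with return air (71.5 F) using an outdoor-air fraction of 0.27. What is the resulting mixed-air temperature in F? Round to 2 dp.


T_mix = 0.27*66.8 + 0.73*71.5 = 70.23 F

70.23 F


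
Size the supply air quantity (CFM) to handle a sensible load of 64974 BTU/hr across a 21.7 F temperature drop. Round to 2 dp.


CFM = 64974 / (1.08 * 21.7) = 2772.40

2772.40 CFM


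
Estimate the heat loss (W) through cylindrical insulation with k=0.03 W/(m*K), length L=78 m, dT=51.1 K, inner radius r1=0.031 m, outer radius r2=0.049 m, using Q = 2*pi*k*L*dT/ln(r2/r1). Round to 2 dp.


Q = 2*pi*0.03*78*51.1/ln(0.049/0.031) = 1641.00 W

1641.00 W


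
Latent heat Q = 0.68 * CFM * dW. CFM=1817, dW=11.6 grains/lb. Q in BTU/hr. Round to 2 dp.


Q = 0.68 * 1817 * 11.6 = 14332.50 BTU/hr

14332.50 BTU/hr


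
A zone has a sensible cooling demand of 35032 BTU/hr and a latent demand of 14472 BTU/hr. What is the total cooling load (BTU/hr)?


Qt = 35032 + 14472 = 49504 BTU/hr

49504 BTU/hr


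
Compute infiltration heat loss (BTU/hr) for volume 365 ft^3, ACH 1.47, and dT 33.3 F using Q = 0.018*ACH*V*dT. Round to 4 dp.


Q = 0.018 * 1.47 * 365 * 33.3 = 321.6081 BTU/hr

321.6081 BTU/hr


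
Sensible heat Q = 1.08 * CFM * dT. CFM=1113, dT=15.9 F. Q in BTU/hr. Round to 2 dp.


Q = 1.08 * 1113 * 15.9 = 19112.44 BTU/hr

19112.44 BTU/hr


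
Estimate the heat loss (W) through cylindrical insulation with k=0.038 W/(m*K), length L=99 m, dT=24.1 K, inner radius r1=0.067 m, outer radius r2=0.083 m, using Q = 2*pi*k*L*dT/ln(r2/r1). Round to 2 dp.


Q = 2*pi*0.038*99*24.1/ln(0.083/0.067) = 2660.12 W

2660.12 W


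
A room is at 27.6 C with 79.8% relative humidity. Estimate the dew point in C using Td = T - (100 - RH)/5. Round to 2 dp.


Td = 27.6 - (100-79.8)/5 = 23.56 C

23.56 C


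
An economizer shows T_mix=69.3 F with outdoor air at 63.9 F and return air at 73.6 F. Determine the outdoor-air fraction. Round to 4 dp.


frac = (69.3 - 73.6) / (63.9 - 73.6) = 0.4433

0.4433


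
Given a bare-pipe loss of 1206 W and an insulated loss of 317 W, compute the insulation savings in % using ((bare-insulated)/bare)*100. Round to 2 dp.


Savings = ((1206-317)/1206)*100 = 73.71 %

73.71 %


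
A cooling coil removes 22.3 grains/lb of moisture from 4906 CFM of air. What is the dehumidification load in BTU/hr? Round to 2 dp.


Q = 0.68 * 4906 * 22.3 = 74394.58 BTU/hr

74394.58 BTU/hr


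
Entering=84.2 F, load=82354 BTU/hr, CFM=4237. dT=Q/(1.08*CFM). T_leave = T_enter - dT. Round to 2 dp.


dT = 82354/(1.08*4237) = 17.9971
T_leave = 84.2 - 17.9971 = 66.20 F

66.20 F


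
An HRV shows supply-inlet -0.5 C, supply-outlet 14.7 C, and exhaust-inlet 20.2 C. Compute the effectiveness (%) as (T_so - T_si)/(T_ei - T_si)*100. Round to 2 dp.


eff = (14.7-(-0.5))/(20.2-(-0.5))*100 = 73.43 %

73.43 %


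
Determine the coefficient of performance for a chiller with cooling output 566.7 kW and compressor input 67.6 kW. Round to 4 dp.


COP = 566.7 / 67.6 = 8.3831

8.3831


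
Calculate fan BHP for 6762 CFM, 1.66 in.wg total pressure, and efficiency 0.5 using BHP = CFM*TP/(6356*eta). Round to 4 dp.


BHP = 6762 * 1.66 / (6356 * 0.5) = 3.5321 hp

3.5321 hp


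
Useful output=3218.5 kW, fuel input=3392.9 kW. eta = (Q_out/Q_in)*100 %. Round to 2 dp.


eta = (3218.5/3392.9)*100 = 94.86 %

94.86 %


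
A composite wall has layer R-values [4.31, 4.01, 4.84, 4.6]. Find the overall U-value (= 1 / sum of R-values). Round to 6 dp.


R_total = 4.31 + 4.01 + 4.84 + 4.6 = 17.76
U = 1/17.76 = 0.056306

0.056306


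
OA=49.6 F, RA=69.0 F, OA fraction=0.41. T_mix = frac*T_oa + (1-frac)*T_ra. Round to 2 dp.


T_mix = 0.41*49.6 + 0.59*69.0 = 61.05 F

61.05 F


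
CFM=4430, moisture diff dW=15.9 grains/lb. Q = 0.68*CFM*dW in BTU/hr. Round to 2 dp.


Q = 0.68 * 4430 * 15.9 = 47897.16 BTU/hr

47897.16 BTU/hr


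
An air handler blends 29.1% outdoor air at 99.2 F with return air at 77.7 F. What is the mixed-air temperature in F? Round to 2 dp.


T_mix = 77.7 + (29.1/100)*(99.2-77.7) = 83.96 F

83.96 F


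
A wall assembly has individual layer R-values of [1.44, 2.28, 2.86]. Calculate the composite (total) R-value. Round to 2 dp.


R_total = 1.44 + 2.28 + 2.86 = 6.58

6.58


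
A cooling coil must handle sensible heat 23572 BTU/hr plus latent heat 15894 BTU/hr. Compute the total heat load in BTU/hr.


Qt = 23572 + 15894 = 39466 BTU/hr

39466 BTU/hr


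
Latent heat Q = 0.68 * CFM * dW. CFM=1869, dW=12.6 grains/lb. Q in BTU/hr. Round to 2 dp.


Q = 0.68 * 1869 * 12.6 = 16013.59 BTU/hr

16013.59 BTU/hr


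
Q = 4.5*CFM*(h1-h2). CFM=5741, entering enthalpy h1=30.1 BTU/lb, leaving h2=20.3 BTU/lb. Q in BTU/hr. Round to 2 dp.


Q = 4.5 * 5741 * (30.1 - 20.3) = 253178.10 BTU/hr

253178.10 BTU/hr


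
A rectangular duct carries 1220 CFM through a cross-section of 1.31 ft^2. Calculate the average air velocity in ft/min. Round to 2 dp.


V = 1220 / 1.31 = 931.30 ft/min

931.30 ft/min


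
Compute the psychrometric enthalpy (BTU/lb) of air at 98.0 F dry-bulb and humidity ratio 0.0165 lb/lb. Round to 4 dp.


h = 0.24*98.0 + 0.0165*(1061+0.444*98.0) = 41.7444 BTU/lb

41.7444 BTU/lb


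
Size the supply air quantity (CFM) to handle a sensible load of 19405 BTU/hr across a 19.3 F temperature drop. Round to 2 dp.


CFM = 19405 / (1.08 * 19.3) = 930.96

930.96 CFM


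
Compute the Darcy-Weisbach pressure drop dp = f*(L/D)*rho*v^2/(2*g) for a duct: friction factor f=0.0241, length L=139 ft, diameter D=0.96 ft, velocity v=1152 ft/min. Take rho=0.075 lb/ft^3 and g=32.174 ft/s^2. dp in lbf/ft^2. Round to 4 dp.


v_fps = 1152/60 = 19.2 ft/s
dp = 0.0241*(139/0.96)*0.075*19.2^2/(2*32.174) = 1.4993 lbf/ft^2

1.4993 lbf/ft^2
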